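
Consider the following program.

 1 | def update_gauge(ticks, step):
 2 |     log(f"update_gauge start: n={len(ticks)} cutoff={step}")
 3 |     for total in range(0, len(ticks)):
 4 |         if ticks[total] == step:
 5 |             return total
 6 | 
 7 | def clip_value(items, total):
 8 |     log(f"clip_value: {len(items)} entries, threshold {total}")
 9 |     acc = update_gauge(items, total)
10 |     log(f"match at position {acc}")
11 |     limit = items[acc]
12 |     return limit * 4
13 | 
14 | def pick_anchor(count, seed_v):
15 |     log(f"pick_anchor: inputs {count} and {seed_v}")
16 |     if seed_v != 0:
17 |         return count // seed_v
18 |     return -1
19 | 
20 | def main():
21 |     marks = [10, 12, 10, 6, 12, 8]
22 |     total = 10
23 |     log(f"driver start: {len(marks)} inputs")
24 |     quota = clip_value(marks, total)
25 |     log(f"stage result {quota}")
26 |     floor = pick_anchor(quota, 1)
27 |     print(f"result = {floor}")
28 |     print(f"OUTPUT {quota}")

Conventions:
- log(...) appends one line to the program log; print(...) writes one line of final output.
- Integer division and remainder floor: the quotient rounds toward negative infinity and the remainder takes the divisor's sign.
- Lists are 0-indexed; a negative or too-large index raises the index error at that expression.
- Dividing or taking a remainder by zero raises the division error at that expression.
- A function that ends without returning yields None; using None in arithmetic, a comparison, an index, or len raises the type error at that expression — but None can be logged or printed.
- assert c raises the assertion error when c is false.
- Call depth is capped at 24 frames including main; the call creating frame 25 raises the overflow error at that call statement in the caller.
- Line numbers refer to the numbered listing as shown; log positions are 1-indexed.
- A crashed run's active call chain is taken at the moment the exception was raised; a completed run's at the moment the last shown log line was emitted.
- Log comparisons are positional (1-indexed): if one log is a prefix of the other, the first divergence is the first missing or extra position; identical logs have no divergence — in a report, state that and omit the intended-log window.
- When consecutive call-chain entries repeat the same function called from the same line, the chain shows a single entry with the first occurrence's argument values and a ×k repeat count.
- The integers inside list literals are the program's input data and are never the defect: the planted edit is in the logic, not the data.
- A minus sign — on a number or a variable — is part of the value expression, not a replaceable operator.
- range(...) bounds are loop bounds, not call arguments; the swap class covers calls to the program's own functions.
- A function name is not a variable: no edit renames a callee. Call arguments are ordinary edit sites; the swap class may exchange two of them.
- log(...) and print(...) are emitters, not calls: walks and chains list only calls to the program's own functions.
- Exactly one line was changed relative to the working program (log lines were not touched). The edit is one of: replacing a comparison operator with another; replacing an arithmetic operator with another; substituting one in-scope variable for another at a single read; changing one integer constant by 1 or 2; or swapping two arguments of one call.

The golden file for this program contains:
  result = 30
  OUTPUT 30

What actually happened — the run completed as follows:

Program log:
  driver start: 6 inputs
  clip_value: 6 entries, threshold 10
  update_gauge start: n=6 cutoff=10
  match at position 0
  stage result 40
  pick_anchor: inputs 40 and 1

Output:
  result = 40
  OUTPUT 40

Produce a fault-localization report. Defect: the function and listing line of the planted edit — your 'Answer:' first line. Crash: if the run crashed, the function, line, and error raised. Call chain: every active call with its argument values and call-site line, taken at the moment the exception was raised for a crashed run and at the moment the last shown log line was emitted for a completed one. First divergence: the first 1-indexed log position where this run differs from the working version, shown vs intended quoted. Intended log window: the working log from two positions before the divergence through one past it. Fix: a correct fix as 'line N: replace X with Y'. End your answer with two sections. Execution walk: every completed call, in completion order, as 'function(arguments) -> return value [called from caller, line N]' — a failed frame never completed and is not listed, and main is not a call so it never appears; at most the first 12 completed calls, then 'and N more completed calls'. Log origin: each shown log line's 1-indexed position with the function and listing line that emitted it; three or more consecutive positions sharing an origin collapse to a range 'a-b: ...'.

Answer: the defect is in clip_value at line 12.
Key observation: Everything matches until log position 5, which reads 'stage result 40' in place of 'stage result 30'.
Call chain: main -> pick_anchor(40, 1) (called at line 26).
First divergence: at position 5 the run shows 'stage result 40' where the working version logs 'stage result 30'.
Intended log window:
  3: update_gauge start: n=6 cutoff=10
  4: match at position 0
  5: stage result 30
  6: pick_anchor: inputs 30 and 1
Execution walk:
  update_gauge([10, 12, 10, 6, 12, 8], 10) -> 0  [called from clip_value, line 9]
  clip_value([10, 12, 10, 6, 12, 8], 10) -> 40  [called from main, line 24]
  pick_anchor(40, 1) -> 40  [called from main, line 26]
Log origins:
  1: emitted by main (line 23)
  2: emitted by clip_value (line 8)
  3: emitted by update_gauge (line 2)
  4: emitted by clip_value (line 10)
  5: emitted by main (line 25)
  6: emitted by pick_anchor (line 15)
A correct fix: line 12: replace `4` with `3`.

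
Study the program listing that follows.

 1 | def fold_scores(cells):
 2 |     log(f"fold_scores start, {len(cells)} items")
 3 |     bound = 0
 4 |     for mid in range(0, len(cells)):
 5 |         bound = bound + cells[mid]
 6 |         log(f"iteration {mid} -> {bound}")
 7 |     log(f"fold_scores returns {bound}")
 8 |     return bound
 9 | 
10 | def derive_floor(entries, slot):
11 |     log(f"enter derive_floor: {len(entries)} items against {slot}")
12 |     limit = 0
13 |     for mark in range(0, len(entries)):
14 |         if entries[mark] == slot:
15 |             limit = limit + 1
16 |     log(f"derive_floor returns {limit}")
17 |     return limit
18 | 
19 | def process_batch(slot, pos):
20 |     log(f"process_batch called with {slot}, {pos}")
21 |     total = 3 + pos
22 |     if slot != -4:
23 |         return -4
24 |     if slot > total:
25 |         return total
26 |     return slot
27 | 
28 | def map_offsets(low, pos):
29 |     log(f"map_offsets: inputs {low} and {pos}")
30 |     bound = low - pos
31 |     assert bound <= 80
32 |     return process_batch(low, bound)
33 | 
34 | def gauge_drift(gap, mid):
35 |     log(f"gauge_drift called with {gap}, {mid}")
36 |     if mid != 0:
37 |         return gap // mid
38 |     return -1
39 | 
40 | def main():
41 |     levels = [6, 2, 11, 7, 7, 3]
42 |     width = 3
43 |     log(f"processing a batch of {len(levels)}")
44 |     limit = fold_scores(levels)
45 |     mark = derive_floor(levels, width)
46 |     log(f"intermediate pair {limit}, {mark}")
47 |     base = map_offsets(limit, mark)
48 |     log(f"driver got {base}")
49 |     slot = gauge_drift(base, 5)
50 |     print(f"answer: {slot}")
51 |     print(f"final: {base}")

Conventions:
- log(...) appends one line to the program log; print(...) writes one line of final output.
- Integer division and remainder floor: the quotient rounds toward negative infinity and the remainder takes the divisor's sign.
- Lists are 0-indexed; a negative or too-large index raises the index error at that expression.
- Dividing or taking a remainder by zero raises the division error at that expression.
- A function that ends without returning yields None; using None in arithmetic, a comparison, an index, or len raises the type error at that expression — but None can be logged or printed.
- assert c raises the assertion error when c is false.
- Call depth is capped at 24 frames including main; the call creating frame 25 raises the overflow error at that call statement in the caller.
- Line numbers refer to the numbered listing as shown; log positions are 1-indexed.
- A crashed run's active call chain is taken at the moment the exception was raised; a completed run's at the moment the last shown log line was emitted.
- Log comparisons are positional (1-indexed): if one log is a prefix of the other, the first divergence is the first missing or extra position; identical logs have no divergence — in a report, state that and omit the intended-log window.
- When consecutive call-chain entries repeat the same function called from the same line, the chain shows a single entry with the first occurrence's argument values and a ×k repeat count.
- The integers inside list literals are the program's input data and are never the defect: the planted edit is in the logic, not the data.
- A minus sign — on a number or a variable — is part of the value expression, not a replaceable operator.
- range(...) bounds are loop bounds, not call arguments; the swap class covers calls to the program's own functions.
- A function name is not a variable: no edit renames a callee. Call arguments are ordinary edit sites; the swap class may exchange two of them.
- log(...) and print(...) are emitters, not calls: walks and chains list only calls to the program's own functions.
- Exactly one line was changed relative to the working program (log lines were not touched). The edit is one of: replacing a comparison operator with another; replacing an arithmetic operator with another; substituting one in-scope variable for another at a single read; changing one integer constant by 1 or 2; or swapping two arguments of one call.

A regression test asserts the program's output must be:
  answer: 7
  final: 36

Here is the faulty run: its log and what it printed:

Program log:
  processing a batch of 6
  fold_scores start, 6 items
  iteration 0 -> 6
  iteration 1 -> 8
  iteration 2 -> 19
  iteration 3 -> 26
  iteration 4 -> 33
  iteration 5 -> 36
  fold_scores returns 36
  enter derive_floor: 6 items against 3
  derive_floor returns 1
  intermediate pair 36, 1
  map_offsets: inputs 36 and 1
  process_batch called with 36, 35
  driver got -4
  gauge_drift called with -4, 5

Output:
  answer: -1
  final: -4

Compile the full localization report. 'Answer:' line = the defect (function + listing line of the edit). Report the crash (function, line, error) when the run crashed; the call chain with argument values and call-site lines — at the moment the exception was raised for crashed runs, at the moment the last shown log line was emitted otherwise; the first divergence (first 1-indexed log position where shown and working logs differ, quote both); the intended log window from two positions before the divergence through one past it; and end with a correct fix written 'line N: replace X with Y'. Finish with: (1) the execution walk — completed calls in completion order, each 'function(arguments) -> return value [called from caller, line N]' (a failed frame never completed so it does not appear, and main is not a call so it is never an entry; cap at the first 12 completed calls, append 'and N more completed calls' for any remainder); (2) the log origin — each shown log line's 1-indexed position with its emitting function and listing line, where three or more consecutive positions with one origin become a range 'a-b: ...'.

Answer: the defect is in process_batch at line 22.
Key observation: Position 15 is the first bad log line: 'driver got -4' should read 'driver got 36'.
Call chain: main -> gauge_drift(-4, 5) (called at line 49).
First divergence: position 15 — the shown line 'driver got -4' should read 'driver got 36'.
Intended log window:
  13: map_offsets: inputs 36 and 1
  14: process_batch called with 36, 35
  15: driver got 36
  16: gauge_drift called with 36, 5
Execution walk:
  fold_scores([6, 2, 11, 7, 7, 3]) -> 36  [called from main, line 44]
  derive_floor([6, 2, 11, 7, 7, 3], 3) -> 1  [called from main, line 45]
  process_batch(36, 35) -> -4  [called from map_offsets, line 32]
  map_offsets(36, 1) -> -4  [called from main, line 47]
  gauge_drift(-4, 5) -> -1  [called from main, line 49]
Log line origins:
  1: from main, line 43
  2: from fold_scores, line 2
  3-8: from fold_scores, line 6
  9: from fold_scores, line 7
  10: from derive_floor, line 11
  11: from derive_floor, line 16
  12: from main, line 46
  13: from map_offsets, line 29
  14: from process_batch, line 20
  15: from main, line 48
  16: from gauge_drift, line 35
A correct fix: line 22: replace `!=` with `<`.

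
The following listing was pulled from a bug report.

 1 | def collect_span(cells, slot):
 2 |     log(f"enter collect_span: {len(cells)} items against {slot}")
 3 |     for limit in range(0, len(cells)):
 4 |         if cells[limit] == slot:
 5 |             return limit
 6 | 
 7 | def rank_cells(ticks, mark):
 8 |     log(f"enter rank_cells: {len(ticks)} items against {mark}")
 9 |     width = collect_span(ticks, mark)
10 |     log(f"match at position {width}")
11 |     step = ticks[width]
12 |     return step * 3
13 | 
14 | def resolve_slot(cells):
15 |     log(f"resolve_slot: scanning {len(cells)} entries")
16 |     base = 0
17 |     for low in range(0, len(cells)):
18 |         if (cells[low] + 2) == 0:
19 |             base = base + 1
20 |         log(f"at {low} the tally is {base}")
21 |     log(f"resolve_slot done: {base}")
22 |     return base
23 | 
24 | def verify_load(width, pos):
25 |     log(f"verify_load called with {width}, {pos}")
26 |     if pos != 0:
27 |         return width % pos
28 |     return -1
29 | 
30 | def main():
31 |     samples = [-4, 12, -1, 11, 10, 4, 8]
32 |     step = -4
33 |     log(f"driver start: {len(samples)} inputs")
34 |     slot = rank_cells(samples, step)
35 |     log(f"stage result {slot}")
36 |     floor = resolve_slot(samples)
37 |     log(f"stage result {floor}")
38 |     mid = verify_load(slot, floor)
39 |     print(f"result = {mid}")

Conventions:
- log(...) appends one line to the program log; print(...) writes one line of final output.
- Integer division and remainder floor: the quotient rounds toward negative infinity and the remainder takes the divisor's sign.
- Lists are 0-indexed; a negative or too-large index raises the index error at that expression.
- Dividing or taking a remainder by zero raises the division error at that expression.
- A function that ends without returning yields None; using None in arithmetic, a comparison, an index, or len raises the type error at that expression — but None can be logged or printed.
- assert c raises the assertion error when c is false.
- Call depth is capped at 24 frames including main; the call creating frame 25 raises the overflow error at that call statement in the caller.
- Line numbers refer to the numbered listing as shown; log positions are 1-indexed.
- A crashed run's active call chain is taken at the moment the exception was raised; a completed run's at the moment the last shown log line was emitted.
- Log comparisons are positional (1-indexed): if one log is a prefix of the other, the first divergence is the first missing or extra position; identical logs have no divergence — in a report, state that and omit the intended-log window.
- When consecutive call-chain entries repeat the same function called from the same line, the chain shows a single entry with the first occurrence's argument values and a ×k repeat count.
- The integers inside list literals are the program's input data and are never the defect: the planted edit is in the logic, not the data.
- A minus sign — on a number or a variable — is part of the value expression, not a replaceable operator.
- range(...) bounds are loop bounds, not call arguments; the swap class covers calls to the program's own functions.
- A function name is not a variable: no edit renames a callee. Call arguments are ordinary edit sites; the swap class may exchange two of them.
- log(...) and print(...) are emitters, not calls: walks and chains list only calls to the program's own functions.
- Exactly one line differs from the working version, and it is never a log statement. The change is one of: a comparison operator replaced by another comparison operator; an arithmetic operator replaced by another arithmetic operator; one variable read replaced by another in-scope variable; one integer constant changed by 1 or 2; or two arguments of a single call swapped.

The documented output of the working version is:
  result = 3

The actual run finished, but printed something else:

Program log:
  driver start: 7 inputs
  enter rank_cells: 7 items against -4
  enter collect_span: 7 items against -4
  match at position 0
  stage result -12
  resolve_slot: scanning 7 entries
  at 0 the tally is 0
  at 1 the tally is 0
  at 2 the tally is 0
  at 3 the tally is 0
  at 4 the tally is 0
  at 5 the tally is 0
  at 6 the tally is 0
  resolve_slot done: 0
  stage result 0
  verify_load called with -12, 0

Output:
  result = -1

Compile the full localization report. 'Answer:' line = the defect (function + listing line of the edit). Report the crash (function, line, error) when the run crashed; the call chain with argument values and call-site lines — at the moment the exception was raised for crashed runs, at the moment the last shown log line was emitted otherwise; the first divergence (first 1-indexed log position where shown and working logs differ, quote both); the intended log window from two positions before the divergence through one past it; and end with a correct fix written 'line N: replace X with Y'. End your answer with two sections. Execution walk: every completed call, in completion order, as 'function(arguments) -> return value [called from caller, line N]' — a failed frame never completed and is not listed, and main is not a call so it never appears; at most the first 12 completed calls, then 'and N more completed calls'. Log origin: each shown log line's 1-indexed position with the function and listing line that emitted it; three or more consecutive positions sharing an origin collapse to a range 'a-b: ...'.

Answer: the defect is in resolve_slot at line 18.
Core observation: At log position 7 the runs split — shown 'at 0 the tally is 0', but the working version logs 'at 0 the tally is 1'.
Call chain: main -> verify_load(-12, 0) (called at line 38).
First divergence: position 7 — the shown line 'at 0 the tally is 0' should read 'at 0 the tally is 1'.
Intended log window:
  5: stage result -12
  6: resolve_slot: scanning 7 entries
  7: at 0 the tally is 1
  8: at 1 the tally is 2
Execution walk:
  collect_span([-4, 12, -1, 11, 10, 4, 8], -4) -> 0  [called from rank_cells, line 9]
  rank_cells([-4, 12, -1, 11, 10, 4, 8], -4) -> -12  [called from main, line 34]
  resolve_slot([-4, 12, -1, 11, 10, 4, 8]) -> 0  [called from main, line 36]
  verify_load(-12, 0) -> -1  [called from main, line 38]
Log origins:
  1: logged in main at line 33
  2: logged in rank_cells at line 8
  3: logged in collect_span at line 2
  4: logged in rank_cells at line 10
  5: logged in main at line 35
  6: logged in resolve_slot at line 15
  7-13: logged in resolve_slot at line 20
  14: logged in resolve_slot at line 21
  15: logged in main at line 37
  16: logged in verify_load at line 25
A correct fix: line 18: replace `+` with `%`.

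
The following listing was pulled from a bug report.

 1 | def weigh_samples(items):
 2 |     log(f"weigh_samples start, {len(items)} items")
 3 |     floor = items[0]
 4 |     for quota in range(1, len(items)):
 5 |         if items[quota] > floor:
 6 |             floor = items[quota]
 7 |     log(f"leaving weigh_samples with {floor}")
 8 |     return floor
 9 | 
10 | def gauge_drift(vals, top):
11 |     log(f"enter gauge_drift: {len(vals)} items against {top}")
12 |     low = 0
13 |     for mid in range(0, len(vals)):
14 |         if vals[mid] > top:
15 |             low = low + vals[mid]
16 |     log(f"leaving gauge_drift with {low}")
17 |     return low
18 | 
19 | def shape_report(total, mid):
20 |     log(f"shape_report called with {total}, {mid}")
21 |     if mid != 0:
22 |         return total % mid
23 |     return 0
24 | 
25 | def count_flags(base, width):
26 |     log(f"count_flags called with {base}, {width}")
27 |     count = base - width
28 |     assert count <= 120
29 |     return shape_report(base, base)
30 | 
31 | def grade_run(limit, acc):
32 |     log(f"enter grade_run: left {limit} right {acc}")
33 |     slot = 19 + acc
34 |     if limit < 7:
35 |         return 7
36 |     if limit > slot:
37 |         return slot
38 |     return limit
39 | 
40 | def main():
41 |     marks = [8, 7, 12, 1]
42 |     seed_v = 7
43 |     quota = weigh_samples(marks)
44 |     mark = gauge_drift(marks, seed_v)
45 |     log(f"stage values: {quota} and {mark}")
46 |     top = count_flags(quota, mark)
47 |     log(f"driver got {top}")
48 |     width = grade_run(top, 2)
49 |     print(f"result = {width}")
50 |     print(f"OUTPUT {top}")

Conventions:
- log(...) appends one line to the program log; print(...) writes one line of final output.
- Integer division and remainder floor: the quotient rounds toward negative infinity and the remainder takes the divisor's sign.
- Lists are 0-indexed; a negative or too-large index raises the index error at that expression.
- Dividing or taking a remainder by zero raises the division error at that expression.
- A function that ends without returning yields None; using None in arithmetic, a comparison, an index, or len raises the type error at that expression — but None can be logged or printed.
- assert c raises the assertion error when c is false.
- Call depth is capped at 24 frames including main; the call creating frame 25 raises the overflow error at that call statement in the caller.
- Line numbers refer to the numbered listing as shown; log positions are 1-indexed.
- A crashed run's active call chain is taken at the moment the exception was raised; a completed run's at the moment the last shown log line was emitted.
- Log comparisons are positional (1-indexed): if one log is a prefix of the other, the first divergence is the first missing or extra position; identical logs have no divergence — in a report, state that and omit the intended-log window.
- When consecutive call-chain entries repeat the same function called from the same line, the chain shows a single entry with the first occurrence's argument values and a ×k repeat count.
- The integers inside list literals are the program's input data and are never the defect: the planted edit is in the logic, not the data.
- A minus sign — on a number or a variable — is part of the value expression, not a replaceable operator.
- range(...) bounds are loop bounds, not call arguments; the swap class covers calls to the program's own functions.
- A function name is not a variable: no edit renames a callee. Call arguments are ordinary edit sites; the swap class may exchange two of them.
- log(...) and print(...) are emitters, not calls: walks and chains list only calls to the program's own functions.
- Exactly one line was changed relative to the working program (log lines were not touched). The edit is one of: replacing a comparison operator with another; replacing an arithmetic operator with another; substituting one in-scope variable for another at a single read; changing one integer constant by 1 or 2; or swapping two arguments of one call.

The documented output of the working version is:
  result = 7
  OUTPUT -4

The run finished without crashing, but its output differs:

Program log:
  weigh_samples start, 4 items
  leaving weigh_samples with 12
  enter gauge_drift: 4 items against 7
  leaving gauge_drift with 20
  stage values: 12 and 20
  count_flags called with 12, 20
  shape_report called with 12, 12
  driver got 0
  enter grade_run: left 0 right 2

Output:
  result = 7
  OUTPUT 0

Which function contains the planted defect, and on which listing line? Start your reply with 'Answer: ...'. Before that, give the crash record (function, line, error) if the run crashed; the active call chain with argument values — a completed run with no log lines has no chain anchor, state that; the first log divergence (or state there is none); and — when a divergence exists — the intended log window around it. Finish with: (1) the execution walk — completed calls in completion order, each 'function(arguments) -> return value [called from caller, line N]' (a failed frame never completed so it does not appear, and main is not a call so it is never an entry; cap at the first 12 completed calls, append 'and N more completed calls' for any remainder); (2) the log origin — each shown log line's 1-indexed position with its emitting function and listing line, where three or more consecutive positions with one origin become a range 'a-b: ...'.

Answer: the defect is in count_flags at line 29.
Core observation: At log position 7 the runs split — shown 'shape_report called with 12, 12', but the working version logs 'shape_report called with 12, -8'.
Call chain: main -> grade_run(0, 2) (called at line 48).
First divergence: position 7 — shown 'shape_report called with 12, 12', intended 'shape_report called with 12, -8'.
Intended log window:
  5: stage values: 12 and 20
  6: count_flags called with 12, 20
  7: shape_report called with 12, -8
  8: driver got -4
Execution walk:
  weigh_samples([8, 7, 12, 1]) -> 12  [called from main, line 43]
  gauge_drift([8, 7, 12, 1], 7) -> 20  [called from main, line 44]
  shape_report(12, 12) -> 0  [called from count_flags, line 29]
  count_flags(12, 20) -> 0  [called from main, line 46]
  grade_run(0, 2) -> 7  [called from main, line 48]
Log line origins:
  1 — weigh_samples, line 2
  2 — weigh_samples, line 7
  3 — gauge_drift, line 11
  4 — gauge_drift, line 16
  5 — main, line 45
  6 — count_flags, line 26
  7 — shape_report, line 20
  8 — main, line 47
  9 — grade_run, line 32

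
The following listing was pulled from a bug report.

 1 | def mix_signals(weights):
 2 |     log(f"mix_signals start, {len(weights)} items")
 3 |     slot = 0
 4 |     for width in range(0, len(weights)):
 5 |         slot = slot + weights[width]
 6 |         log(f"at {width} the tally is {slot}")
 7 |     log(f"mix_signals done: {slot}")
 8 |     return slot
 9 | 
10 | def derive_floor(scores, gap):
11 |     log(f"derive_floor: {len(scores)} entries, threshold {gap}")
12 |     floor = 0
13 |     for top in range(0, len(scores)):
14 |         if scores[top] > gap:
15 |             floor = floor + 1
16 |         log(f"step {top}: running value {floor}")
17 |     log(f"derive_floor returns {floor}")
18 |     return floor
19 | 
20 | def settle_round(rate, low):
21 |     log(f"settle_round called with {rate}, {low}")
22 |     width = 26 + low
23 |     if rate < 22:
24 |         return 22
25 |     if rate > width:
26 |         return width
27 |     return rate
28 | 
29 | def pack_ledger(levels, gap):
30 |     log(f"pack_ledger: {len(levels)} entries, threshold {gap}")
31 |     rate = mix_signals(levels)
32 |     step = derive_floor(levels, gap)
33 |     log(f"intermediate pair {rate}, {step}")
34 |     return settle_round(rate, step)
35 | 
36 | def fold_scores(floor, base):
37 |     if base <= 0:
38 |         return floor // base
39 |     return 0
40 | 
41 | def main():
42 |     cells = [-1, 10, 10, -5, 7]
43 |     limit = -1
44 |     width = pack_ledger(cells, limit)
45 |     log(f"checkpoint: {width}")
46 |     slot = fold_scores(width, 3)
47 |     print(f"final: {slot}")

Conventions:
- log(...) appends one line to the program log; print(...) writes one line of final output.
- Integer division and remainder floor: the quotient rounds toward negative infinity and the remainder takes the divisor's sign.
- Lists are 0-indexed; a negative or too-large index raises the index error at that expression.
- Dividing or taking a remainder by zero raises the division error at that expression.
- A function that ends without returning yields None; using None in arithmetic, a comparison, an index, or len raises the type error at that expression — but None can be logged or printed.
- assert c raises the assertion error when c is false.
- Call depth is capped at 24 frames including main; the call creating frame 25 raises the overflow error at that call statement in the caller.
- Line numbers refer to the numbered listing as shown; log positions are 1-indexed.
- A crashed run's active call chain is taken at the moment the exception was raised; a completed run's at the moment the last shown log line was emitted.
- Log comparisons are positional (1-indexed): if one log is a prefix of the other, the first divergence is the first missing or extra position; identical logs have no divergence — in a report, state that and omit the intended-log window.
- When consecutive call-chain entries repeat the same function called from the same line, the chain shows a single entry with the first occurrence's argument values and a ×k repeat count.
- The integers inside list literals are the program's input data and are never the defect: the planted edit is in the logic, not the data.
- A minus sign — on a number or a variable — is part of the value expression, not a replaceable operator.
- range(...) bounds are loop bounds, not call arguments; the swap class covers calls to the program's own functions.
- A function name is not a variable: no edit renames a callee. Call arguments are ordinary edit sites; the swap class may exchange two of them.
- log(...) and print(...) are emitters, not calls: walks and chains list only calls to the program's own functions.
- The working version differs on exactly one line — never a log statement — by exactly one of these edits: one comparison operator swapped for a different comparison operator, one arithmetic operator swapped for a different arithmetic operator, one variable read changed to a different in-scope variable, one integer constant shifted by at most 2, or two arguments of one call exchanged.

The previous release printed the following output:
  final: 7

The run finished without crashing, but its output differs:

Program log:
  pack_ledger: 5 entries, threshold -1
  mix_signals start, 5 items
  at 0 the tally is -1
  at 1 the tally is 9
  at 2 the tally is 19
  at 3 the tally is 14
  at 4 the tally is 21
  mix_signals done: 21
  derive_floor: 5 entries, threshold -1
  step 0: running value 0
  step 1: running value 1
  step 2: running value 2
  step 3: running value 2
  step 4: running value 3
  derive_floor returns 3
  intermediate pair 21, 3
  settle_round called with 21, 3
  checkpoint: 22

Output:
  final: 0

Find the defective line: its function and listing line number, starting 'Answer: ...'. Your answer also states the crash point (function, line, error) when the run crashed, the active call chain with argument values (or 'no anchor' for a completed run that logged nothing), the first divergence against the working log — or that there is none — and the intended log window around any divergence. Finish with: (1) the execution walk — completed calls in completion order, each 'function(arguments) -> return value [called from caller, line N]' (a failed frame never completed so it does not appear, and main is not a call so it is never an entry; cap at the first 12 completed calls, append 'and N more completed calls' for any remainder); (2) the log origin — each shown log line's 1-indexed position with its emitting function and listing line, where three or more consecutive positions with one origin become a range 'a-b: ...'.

Answer: the defect is in fold_scores at line 37.
Key fact: No log line changed; the fault shows up purely in the output.
Call chain: main.
First divergence: none (the log streams are identical).
Execution walk:
  mix_signals([-1, 10, 10, -5, 7]) -> 21  [called from pack_ledger, line 31]
  derive_floor([-1, 10, 10, -5, 7], -1) -> 3  [called from pack_ledger, line 32]
  settle_round(21, 3) -> 22  [called from pack_ledger, line 34]
  pack_ledger([-1, 10, 10, -5, 7], -1) -> 22  [called from main, line 44]
  fold_scores(22, 3) -> 0  [called from main, line 46]
Log origin:
  1: from pack_ledger, line 30
  2: from mix_signals, line 2
  3-7: from mix_signals, line 6
  8: from mix_signals, line 7
  9: from derive_floor, line 11
  10-14: from derive_floor, line 16
  15: from derive_floor, line 17
  16: from pack_ledger, line 33
  17: from settle_round, line 21
  18: from main, line 45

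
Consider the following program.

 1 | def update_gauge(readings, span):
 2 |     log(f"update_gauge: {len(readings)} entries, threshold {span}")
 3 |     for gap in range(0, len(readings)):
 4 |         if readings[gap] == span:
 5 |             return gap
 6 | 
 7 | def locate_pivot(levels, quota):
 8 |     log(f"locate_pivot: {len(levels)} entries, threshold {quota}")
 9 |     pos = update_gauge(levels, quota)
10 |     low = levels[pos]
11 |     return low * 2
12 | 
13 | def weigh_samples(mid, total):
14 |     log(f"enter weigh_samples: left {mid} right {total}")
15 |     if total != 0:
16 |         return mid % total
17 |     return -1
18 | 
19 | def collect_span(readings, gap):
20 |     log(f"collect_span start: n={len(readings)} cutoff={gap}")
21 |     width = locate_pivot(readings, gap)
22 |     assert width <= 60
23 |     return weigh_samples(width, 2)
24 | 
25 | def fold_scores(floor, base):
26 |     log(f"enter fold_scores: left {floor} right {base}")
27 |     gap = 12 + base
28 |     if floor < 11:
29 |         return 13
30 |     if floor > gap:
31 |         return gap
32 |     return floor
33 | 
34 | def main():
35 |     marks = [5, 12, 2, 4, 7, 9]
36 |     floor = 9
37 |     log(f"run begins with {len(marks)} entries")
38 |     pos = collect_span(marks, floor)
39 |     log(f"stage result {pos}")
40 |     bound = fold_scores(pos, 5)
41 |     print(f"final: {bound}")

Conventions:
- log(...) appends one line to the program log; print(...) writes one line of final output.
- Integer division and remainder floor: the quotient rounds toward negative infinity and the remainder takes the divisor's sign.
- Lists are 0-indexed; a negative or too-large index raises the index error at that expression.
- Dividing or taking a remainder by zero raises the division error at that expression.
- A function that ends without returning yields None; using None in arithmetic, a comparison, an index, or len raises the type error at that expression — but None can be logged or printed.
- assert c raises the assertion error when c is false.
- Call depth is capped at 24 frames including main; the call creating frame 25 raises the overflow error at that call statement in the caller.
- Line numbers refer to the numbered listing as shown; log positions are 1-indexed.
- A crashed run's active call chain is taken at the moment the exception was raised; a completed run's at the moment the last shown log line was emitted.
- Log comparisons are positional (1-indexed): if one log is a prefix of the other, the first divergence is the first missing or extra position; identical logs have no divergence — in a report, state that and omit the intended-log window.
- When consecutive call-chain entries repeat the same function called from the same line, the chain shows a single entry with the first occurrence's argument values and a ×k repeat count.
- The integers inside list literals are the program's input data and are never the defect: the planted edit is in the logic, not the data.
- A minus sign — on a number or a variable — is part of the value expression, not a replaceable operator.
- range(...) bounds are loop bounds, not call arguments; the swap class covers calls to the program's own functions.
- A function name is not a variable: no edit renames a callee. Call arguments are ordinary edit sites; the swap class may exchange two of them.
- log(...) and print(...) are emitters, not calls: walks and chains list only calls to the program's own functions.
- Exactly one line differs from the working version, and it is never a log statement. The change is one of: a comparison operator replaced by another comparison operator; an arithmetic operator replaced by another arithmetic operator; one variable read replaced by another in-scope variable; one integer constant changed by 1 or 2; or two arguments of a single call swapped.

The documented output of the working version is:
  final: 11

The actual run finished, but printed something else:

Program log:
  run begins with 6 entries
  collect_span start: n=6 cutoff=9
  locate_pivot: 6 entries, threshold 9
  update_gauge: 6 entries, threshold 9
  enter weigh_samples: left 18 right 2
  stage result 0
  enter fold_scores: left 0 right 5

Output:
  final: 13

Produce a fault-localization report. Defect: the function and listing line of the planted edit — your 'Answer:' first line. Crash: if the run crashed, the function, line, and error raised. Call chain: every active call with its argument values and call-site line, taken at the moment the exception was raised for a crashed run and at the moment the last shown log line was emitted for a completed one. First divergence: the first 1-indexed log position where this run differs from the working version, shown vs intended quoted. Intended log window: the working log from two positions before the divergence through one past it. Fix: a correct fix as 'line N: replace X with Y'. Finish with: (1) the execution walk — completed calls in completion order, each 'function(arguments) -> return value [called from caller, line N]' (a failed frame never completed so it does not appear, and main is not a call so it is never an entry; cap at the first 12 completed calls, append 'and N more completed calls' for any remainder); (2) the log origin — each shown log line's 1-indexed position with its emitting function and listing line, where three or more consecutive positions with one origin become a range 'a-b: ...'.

Answer: the defect is in fold_scores at line 29.
Core observation: Every logged value matches the working version; the printed result is what differs.
Call chain: main -> fold_scores(0, 5) (called at line 40).
First divergence: none; the two logs match at every position.
Execution walk:
  update_gauge([5, 12, 2, 4, 7, 9], 9) -> 5  [called from locate_pivot, line 9]
  locate_pivot([5, 12, 2, 4, 7, 9], 9) -> 18  [called from collect_span, line 21]
  weigh_samples(18, 2) -> 0  [called from collect_span, line 23]
  collect_span([5, 12, 2, 4, 7, 9], 9) -> 0  [called from main, line 38]
  fold_scores(0, 5) -> 13  [called from main, line 40]
Log origin:
  1: from main, line 37
  2: from collect_span, line 20
  3: from locate_pivot, line 8
  4: from update_gauge, line 2
  5: from weigh_samples, line 14
  6: from main, line 39
  7: from fold_scores, line 26
A correct fix: line 29: replace `13` with `11`.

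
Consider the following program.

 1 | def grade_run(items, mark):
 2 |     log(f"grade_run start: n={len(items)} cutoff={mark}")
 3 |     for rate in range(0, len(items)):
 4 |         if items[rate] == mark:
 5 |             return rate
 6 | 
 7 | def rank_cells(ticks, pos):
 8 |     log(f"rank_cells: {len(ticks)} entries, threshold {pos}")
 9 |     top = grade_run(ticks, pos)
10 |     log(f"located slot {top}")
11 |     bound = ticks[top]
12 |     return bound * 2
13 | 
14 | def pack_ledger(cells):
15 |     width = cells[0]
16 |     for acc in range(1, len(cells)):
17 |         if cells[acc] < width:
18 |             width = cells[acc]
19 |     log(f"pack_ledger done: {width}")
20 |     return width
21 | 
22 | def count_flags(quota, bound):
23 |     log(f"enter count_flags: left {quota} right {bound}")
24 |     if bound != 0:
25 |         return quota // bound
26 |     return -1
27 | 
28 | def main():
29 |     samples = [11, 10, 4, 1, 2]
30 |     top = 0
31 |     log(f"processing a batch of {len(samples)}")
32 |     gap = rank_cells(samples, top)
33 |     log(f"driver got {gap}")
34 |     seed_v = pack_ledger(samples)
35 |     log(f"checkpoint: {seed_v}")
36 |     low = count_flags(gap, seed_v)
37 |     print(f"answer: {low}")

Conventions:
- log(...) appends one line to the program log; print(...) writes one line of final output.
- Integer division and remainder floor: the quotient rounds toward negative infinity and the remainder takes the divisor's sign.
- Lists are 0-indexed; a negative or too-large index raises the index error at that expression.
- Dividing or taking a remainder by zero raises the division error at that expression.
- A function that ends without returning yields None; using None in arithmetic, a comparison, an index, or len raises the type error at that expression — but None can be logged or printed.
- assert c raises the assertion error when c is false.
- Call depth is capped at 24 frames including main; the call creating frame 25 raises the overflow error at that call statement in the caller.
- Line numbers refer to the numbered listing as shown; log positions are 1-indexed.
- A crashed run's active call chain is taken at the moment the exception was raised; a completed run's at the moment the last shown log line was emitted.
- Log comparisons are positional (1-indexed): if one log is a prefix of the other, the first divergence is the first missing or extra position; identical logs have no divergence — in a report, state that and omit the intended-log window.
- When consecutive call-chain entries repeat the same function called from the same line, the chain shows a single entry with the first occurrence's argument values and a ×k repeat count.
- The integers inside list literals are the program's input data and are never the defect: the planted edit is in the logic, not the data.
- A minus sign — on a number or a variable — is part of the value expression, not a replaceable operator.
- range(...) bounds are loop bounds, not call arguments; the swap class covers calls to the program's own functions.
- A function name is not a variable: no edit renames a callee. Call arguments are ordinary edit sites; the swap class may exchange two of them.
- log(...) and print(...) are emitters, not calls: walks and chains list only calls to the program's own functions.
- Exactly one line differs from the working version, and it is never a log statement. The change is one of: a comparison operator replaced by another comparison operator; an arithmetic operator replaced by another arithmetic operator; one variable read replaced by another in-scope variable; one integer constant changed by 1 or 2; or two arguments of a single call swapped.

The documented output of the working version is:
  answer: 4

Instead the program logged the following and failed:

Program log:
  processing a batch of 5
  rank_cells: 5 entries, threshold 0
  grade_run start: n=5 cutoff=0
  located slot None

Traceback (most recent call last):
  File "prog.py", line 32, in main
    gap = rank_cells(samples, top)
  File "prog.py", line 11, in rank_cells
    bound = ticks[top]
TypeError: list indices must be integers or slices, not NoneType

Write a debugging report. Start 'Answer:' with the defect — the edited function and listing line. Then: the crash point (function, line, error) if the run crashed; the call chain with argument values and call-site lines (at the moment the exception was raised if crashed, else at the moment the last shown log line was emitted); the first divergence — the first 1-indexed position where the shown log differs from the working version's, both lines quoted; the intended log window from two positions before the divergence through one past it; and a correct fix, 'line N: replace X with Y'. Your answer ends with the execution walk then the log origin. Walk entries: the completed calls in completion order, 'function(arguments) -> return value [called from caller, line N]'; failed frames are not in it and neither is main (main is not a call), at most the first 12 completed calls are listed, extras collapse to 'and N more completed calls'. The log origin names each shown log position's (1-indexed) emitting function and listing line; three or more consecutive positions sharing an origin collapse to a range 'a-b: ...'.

Answer: the defect is in main at line 30.
Key observation: At log position 2 the runs split — shown 'rank_cells: 5 entries, threshold 0', but the working version logs 'rank_cells: 5 entries, threshold 2'.
Crash: rank_cells, line 11, TypeError.
Call chain: main -> rank_cells([11, 10, 4, 1, 2], 0) (called at line 32).
First divergence: position 2; shown 'rank_cells: 5 entries, threshold 0' vs intended 'rank_cells: 5 entries, threshold 2'.
Intended log window:
  1: processing a batch of 5
  2: rank_cells: 5 entries, threshold 2
  3: grade_run start: n=5 cutoff=2
Execution walk:
  grade_run([11, 10, 4, 1, 2], 0) -> None  [called from rank_cells, line 9]
Log line origins:
  1 — main, line 31
  2 — rank_cells, line 8
  3 — grade_run, line 2
  4 — rank_cells, line 10
A correct fix: line 30: replace `0` with `2`.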